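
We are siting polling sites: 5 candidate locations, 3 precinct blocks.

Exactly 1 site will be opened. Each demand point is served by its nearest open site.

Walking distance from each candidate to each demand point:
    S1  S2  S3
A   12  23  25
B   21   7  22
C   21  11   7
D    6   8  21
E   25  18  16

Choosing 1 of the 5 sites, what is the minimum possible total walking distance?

35

Open {D}.
  S1→D 6, S2→D 8, S3→D 21  ⇒ total 35.
Compare {C}: total 39.
Compare {B}: total 50.
No size-1 selection does better; minimum is 35.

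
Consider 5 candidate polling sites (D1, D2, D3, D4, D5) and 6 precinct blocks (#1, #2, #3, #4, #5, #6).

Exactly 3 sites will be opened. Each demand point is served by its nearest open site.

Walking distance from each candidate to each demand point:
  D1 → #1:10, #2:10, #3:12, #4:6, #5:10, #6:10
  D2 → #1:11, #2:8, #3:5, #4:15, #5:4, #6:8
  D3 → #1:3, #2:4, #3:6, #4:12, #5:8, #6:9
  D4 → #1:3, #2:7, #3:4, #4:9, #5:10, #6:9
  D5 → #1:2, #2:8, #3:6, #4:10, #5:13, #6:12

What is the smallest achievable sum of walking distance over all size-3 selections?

Open {D1, D2, D3}.
  #1→D3 3, #2→D3 4, #3→D2 5, #4→D1 6, #5→D2 4, #6→D2 8  ⇒ total 30.
Compare {D1, D2, D4}: total 32.
Compare {D2, D3, D4}: total 32.
No size-3 selection does better; minimum is 30.

30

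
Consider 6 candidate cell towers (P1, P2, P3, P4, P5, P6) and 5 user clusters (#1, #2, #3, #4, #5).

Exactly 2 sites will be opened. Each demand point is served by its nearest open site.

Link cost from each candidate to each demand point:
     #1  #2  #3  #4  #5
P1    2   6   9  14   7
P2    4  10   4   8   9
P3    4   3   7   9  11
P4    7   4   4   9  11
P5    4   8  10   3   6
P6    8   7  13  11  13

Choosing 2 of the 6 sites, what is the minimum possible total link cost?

21

Open {P4, P5}.
  #1→P5 4, #2→P4 4, #3→P4 4, #4→P5 3, #5→P5 6  ⇒ total 21.
Compare {P3, P5}: total 23.
Compare {P2, P5}: total 25.
No size-2 selection does better; minimum is 21.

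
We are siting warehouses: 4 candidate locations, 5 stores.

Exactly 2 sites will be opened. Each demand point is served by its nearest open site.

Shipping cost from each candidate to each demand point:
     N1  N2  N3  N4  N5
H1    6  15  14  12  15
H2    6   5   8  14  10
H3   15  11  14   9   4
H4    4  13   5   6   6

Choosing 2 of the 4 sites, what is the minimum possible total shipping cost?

Open {H2, H4}.
  N1→H4 4, N2→H2 5, N3→H4 5, N4→H4 6, N5→H4 6  ⇒ total 26.
Compare {H3, H4}: total 30.
Compare {H2, H3}: total 32.
No size-2 selection does better; minimum is 26.

26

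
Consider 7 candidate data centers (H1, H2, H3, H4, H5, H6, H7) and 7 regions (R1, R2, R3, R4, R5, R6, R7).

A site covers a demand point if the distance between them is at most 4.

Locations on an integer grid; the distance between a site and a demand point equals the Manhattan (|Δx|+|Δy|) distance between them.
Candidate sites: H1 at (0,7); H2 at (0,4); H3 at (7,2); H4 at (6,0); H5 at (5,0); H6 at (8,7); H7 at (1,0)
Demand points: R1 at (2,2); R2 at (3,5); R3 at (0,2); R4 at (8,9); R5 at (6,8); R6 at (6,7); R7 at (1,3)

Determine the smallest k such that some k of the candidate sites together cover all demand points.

2

Coverage sets (demand points within 4 of each site):
  H1: {}
  H2: {R1, R2, R3, R7}
  H3: {}
  H4: {}
  H5: {}
  H6: {R4, R5, R6}
  H7: {R1, R3, R7}
No single site covers all 7 demand points.
But {H2, H6} covers everything, so the minimum is 2.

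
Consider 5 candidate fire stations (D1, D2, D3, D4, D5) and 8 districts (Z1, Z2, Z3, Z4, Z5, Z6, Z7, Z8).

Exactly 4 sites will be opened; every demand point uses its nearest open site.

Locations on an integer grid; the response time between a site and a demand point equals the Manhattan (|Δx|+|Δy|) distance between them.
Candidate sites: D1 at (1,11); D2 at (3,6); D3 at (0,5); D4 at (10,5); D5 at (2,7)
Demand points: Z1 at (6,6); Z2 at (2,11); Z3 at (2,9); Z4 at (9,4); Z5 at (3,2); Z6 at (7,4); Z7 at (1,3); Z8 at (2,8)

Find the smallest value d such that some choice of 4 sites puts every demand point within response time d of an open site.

4

Open {D1, D2, D3, D4}.
  Farthest demand point is Z5 at response time 4 (to D2); all others are ≤ 4.
With {D2, D3, D4, D5} the worst case is 4.
With {D1, D2, D4, D5} the worst case is 5.
No size-4 selection achieves below 4.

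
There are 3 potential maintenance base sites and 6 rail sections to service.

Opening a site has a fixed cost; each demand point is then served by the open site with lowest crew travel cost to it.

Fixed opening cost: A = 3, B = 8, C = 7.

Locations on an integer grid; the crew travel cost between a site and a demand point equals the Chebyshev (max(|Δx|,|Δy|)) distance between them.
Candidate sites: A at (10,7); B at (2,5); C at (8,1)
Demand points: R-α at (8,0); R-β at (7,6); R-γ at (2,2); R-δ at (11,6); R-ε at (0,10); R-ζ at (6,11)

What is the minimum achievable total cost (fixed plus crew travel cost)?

33

Open {A, B}: assign each demand point to its cheapest open site.
  R-α→B 6, R-β→A 3, R-γ→B 3, R-δ→A 1, R-ε→B 5, R-ζ→A 4
  crew travel cost 22, fixed 11 → total 33.
Compare {A, C}: crew travel cost 24 + fixed 10 = 34.
Compare {A, B, C}: crew travel cost 17 + fixed 18 = 35.
Compare {A}: crew travel cost 33 + fixed 3 = 36.
All other subsets cost ≥ 34. Minimum total cost: 33.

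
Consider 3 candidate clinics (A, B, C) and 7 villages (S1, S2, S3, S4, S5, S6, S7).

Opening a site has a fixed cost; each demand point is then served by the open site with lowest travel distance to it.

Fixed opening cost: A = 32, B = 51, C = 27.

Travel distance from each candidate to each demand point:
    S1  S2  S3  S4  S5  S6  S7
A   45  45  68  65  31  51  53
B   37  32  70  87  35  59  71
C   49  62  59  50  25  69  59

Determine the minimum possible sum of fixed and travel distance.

387

Open {A, C}: assign each demand point to its cheapest open site.
  S1→A 45, S2→A 45, S3→C 59, S4→C 50, S5→C 25, S6→A 51, S7→A 53
  travel distance 328, fixed 59 → total 387.
Compare {A}: travel distance 358 + fixed 32 = 390.
Compare {B, C}: travel distance 321 + fixed 78 = 399.
Compare {C}: travel distance 373 + fixed 27 = 400.
All other subsets cost ≥ 390. Minimum total cost: 387.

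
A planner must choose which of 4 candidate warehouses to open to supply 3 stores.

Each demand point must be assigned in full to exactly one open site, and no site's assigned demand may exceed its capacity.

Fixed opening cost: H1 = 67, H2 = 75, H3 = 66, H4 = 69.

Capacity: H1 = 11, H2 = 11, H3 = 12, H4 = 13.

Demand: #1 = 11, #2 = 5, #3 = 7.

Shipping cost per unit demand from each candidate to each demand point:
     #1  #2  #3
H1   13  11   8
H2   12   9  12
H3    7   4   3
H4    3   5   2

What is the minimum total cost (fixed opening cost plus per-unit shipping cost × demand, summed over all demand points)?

209

Open {H3, H4}; cheapest assignment that respects the capacities:
  H3 (cap 12, load 12): #2, #3 — cost 5×4 + 7×3 = 41
  H4 (cap 13, load 11): #1 — cost 11×3 = 33
  Shipping 74, fixed 135 → total 209.
  Any other capacity-feasible assignment to {H3, H4} ships for at least 74.
Compare {H1, H3, H4}: its best feasible assignment gives total 276.
Compare {H2, H3, H4}: its best feasible assignment gives total 284.
Every other set of open sites that can feasibly serve all demand totals ≥ 276 even under its best assignment. Minimum: 209.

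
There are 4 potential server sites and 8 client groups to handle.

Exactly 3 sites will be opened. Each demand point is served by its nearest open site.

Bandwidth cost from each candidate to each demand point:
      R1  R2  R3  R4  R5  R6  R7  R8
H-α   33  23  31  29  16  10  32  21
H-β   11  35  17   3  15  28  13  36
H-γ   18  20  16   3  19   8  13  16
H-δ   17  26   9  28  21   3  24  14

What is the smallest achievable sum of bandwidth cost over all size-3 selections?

88

Open {H-β, H-γ, H-δ}.
  R1→H-β 11, R2→H-γ 20, R3→H-δ 9, R4→H-β 3, R5→H-β 15, R6→H-δ 3, R7→H-β 13, R8→H-δ 14  ⇒ total 88.
Compare {H-α, H-β, H-δ}: total 91.
Compare {H-α, H-γ, H-δ}: total 95.
No size-3 selection does better; minimum is 88.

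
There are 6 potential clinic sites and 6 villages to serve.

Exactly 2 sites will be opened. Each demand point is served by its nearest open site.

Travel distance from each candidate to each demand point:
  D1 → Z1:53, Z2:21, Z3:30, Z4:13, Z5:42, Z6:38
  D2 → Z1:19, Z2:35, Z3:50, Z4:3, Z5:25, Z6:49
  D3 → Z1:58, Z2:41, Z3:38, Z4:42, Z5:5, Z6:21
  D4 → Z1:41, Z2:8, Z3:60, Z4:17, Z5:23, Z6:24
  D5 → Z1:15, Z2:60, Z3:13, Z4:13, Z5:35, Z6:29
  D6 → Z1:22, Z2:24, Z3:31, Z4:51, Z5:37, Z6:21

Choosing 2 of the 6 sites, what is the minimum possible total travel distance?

Open {D4, D5}.
  Z1→D5 15, Z2→D4 8, Z3→D5 13, Z4→D5 13, Z5→D4 23, Z6→D4 24  ⇒ total 96.
Compare {D3, D5}: total 108.
Compare {D2, D5}: total 120.
No size-2 selection does better; minimum is 96.

96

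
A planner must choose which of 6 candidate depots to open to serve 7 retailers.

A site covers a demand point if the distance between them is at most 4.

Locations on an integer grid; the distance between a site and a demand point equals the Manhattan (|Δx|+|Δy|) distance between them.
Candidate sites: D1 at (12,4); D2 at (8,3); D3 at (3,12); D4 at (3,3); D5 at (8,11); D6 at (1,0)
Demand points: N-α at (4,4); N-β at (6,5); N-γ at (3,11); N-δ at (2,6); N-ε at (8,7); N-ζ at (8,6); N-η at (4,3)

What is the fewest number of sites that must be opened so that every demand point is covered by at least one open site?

3

Coverage sets (demand points within 4 of each site):
  D1: {}
  D2: {N-β, N-ε, N-ζ, N-η}
  D3: {N-γ}
  D4: {N-α, N-δ, N-η}
  D5: {N-ε}
  D6: {}
No 2 sites suffice: every size-2 union leaves at least one demand point uncovered.
But {D2, D3, D4} covers everything, so the minimum is 3.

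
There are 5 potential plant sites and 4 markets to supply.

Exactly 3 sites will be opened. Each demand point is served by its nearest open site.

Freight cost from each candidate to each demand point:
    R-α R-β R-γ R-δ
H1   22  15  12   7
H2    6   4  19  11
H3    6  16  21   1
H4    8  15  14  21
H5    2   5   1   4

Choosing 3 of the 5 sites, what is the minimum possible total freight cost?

8

Open {H2, H3, H5}.
  R-α→H5 2, R-β→H2 4, R-γ→H5 1, R-δ→H3 1  ⇒ total 8.
Compare {H1, H3, H5}: total 9.
Compare {H3, H4, H5}: total 9.
No size-3 selection does better; minimum is 8.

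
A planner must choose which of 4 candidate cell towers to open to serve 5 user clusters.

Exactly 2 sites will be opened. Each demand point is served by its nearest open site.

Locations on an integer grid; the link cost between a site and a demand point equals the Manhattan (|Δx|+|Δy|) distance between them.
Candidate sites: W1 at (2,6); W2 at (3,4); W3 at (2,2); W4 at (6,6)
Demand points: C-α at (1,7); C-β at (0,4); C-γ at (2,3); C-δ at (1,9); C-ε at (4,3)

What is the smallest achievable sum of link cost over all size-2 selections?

13

Open {W1, W2}.
  C-α→W1 2, C-β→W2 3, C-γ→W2 2, C-δ→W1 4, C-ε→W2 2  ⇒ total 13.
Compare {W1, W3}: total 14.
Compare {W1, W4}: total 18.
No size-2 selection does better; minimum is 13.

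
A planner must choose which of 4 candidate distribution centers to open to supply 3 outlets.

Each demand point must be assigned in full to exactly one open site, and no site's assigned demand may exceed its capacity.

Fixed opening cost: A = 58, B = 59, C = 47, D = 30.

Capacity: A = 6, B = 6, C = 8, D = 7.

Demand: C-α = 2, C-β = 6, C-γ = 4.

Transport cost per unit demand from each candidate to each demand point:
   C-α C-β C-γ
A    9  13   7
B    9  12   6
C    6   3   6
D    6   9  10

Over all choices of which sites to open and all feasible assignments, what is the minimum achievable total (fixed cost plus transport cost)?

Open {C, D}; cheapest assignment that respects the capacities:
  C (cap 8, load 8): C-α, C-β — cost 2×6 + 6×3 = 30
  D (cap 7, load 4): C-γ — cost 4×10 = 40
  Shipping 70, fixed 77 → total 147.
  Any other capacity-feasible assignment to {C, D} ships for at least 70.
Compare {B, C}: its best feasible assignment gives total 160.
Compare {A, C}: its best feasible assignment gives total 163.
Every other set of open sites that can feasibly serve all demand totals ≥ 160 even under its best assignment. Minimum: 147.

147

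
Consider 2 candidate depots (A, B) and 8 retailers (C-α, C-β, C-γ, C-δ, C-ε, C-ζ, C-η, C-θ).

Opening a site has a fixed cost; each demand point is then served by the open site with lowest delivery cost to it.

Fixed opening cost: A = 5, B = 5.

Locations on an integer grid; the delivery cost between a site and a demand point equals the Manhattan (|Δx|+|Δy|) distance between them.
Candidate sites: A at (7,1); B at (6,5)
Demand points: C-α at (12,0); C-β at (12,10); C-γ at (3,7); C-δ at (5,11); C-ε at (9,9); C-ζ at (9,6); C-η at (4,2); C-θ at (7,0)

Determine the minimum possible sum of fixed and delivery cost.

Open {A, B}: assign each demand point to its cheapest open site.
  C-α→A 6, C-β→B 11, C-γ→B 5, C-δ→B 7, C-ε→B 7, C-ζ→B 4, C-η→A 4, C-θ→A 1
  delivery cost 45, fixed 10 → total 55.
Compare {B}: delivery cost 56 + fixed 5 = 61.
Compare {A}: delivery cost 64 + fixed 5 = 69.

55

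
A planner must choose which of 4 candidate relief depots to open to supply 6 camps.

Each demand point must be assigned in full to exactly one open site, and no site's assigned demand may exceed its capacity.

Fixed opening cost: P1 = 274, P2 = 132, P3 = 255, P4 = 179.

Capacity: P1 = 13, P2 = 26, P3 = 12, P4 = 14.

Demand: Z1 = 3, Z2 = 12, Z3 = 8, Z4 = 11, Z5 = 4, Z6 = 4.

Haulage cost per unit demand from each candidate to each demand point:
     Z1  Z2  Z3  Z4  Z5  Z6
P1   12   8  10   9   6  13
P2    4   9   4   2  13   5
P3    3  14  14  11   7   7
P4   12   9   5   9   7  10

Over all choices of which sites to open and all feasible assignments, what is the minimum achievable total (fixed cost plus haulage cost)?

785

Open {P2, P3, P4}; cheapest assignment that respects the capacities:
  P2 (cap 26, load 23): Z3, Z4, Z6 — cost 8×4 + 11×2 + 4×5 = 74
  P3 (cap 12, load 7): Z1, Z5 — cost 3×3 + 4×7 = 37
  P4 (cap 14, load 12): Z2 — cost 12×9 = 108
  Shipping 219, fixed 566 → total 785.
  Any other capacity-feasible assignment to {P2, P3, P4} ships for at least 219.
Compare {P1, P2, P4}: its best feasible assignment gives total 795.
Compare {P1, P2, P3}: its best feasible assignment gives total 868.
Every other set of open sites that can feasibly serve all demand totals ≥ 795 even under its best assignment. Minimum: 785.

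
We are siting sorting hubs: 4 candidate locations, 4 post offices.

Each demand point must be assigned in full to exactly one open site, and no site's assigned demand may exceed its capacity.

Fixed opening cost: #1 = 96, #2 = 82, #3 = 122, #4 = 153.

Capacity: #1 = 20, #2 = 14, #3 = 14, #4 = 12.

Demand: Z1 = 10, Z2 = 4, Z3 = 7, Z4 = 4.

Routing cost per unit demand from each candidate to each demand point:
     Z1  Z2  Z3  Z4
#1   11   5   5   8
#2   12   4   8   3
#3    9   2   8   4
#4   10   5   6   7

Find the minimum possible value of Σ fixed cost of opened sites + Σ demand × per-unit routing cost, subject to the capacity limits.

Open {#1, #2}; cheapest assignment that respects the capacities:
  #1 (cap 20, load 17): Z1, Z3 — cost 10×11 + 7×5 = 145
  #2 (cap 14, load 8): Z2, Z4 — cost 4×4 + 4×3 = 28
  Shipping 173, fixed 178 → total 351.
  Any other capacity-feasible assignment to {#1, #2} ships for at least 173.
Compare {#2, #3}: its best feasible assignment gives total 370.
Compare {#1, #3}: its best feasible assignment gives total 379.
Every other set of open sites that can feasibly serve all demand totals ≥ 370 even under its best assignment. Minimum: 351.

351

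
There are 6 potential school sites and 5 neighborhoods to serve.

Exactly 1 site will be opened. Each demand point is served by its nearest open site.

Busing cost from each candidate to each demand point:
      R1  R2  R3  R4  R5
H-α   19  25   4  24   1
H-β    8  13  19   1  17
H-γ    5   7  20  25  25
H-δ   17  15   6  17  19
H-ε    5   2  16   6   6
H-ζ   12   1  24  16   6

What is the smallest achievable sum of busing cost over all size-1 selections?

35

Open {H-ε}.
  R1→H-ε 5, R2→H-ε 2, R3→H-ε 16, R4→H-ε 6, R5→H-ε 6  ⇒ total 35.
Compare {H-β}: total 58.
Compare {H-ζ}: total 59.
No size-1 selection does better; minimum is 35.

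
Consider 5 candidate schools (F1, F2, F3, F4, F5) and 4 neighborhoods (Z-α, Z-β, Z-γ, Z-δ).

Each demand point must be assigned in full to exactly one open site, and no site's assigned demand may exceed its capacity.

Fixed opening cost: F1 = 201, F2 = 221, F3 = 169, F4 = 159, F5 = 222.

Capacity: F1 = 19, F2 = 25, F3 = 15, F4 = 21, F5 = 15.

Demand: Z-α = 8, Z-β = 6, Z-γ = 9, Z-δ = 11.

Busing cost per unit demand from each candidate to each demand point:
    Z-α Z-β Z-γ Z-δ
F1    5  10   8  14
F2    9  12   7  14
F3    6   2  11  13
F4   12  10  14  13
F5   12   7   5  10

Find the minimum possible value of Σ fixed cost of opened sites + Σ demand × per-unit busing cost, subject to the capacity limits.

657

Open {F3, F4}; cheapest assignment that respects the capacities:
  F3 (cap 15, load 14): Z-α, Z-β — cost 8×6 + 6×2 = 60
  F4 (cap 21, load 20): Z-γ, Z-δ — cost 9×14 + 11×13 = 269
  Shipping 329, fixed 328 → total 657.
  Any other capacity-feasible assignment to {F3, F4} ships for at least 329.
Compare {F2, F3}: its best feasible assignment gives total 667.
Compare {F1, F3}: its best feasible assignment gives total 675.
Every other set of open sites that can feasibly serve all demand totals ≥ 667 even under its best assignment. Minimum: 657.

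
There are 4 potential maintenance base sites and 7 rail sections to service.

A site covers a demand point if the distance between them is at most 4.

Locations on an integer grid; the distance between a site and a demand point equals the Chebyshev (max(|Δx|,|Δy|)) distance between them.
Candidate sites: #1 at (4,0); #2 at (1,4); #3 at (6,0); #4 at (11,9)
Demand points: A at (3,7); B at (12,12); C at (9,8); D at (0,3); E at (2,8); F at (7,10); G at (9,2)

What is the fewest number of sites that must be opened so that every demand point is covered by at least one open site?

3

Coverage sets (demand points within 4 of each site):
  #1: {D}
  #2: {A, D, E}
  #3: {G}
  #4: {B, C, F}
No 2 sites suffice: every size-2 union leaves at least one demand point uncovered.
But {#2, #3, #4} covers everything, so the minimum is 3.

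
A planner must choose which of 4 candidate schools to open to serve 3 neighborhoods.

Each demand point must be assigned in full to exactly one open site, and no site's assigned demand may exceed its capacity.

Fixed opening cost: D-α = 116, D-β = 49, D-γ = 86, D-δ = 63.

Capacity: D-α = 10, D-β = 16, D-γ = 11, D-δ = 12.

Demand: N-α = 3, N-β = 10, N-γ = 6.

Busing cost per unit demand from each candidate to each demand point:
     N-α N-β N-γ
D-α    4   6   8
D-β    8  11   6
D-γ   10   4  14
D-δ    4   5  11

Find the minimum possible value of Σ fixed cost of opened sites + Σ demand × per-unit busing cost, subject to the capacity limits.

222

Open {D-β, D-δ}; cheapest assignment that respects the capacities:
  D-β (cap 16, load 9): N-α, N-γ — cost 3×8 + 6×6 = 60
  D-δ (cap 12, load 10): N-β — cost 10×5 = 50
  Shipping 110, fixed 112 → total 222.
  Any other capacity-feasible assignment to {D-β, D-δ} ships for at least 110.
Compare {D-β, D-γ}: its best feasible assignment gives total 235.
Compare {D-γ, D-δ}: its best feasible assignment gives total 267.
Every other set of open sites that can feasibly serve all demand totals ≥ 235 even under its best assignment. Minimum: 222.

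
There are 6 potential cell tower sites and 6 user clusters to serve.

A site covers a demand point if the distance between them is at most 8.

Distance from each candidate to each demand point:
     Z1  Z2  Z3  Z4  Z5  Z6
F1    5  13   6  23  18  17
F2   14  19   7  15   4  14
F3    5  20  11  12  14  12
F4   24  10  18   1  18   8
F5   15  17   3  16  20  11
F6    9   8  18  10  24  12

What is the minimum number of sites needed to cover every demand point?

Coverage sets (demand points within 8 of each site):
  F1: {Z1, Z3}
  F2: {Z3, Z5}
  F3: {Z1}
  F4: {Z4, Z6}
  F5: {Z3}
  F6: {Z2}
No 3 sites suffice: every size-3 union leaves at least one demand point uncovered.
But {F1, F2, F4, F6} covers everything, so the minimum is 4.

4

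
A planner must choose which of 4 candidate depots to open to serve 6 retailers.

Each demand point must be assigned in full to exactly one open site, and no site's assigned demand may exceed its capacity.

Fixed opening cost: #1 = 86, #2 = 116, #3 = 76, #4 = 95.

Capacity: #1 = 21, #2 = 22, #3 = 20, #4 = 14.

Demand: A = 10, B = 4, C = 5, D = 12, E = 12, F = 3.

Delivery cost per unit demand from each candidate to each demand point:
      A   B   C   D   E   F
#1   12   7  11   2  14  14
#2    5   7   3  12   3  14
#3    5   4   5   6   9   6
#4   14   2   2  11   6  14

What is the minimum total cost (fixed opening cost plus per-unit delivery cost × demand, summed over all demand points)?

Open {#1, #2, #3}; cheapest assignment that respects the capacities:
  #1 (cap 21, load 12): D — cost 12×2 = 24
  #2 (cap 22, load 17): C, E — cost 5×3 + 12×3 = 51
  #3 (cap 20, load 17): A, B, F — cost 10×5 + 4×4 + 3×6 = 84
  Shipping 159, fixed 278 → total 437.
  Any other capacity-feasible assignment to {#1, #2, #3} ships for at least 159.
Compare {#1, #2, #4}: its best feasible assignment gives total 467.
Compare {#1, #3, #4}: its best feasible assignment gives total 474.
Every other set of open sites that can feasibly serve all demand totals ≥ 467 even under its best assignment. Minimum: 437.

437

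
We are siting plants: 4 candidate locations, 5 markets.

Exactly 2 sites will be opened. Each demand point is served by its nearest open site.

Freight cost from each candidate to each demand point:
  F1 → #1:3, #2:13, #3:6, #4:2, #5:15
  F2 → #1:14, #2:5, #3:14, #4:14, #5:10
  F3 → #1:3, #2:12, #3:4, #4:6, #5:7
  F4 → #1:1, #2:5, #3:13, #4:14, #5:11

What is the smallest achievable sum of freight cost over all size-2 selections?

Open {F3, F4}.
  #1→F4 1, #2→F4 5, #3→F3 4, #4→F3 6, #5→F3 7  ⇒ total 23.
Compare {F1, F4}: total 25.
Compare {F2, F3}: total 25.
No size-2 selection does better; minimum is 23.

23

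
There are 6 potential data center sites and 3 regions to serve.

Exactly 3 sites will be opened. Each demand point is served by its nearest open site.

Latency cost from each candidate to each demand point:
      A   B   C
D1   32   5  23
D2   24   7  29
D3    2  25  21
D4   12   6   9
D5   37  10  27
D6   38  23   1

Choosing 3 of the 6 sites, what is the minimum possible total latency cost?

8

Open {D1, D3, D6}.
  A→D3 2, B→D1 5, C→D6 1  ⇒ total 8.
Compare {D3, D4, D6}: total 9.
Compare {D2, D3, D6}: total 10.
No size-3 selection does better; minimum is 8.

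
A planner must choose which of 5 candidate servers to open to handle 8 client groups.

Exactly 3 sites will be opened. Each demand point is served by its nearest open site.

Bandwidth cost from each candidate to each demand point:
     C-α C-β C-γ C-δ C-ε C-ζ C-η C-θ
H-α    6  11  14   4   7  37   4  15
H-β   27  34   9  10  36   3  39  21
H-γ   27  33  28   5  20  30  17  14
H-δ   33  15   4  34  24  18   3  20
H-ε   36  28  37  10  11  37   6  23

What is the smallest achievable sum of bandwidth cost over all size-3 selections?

Open {H-α, H-β, H-δ}.
  C-α→H-α 6, C-β→H-α 11, C-γ→H-δ 4, C-δ→H-α 4, C-ε→H-α 7, C-ζ→H-β 3, C-η→H-δ 3, C-θ→H-α 15  ⇒ total 53.
Compare {H-α, H-β, H-γ}: total 58.
Compare {H-α, H-β, H-ε}: total 59.
No size-3 selection does better; minimum is 53.

53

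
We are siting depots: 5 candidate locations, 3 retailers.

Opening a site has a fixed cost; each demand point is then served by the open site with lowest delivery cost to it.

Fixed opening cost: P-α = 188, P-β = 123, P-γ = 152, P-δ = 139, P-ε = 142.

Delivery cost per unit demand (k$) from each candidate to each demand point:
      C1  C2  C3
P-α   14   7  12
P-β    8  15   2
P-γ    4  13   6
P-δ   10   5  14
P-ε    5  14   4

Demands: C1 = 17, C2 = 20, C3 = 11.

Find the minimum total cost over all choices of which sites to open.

Open {P-δ, P-ε}: assign each demand point to its cheapest open site.
  C1→P-ε 17×5=85, C2→P-δ 20×5=100, C3→P-ε 11×4=44
  delivery cost 229, fixed 281 → total 510.
Compare {P-β, P-δ}: delivery cost 258 + fixed 262 = 520.
Compare {P-γ, P-δ}: delivery cost 234 + fixed 291 = 525.
Compare {P-γ}: delivery cost 394 + fixed 152 = 546.
All other subsets cost ≥ 520. Minimum total cost: 510.

510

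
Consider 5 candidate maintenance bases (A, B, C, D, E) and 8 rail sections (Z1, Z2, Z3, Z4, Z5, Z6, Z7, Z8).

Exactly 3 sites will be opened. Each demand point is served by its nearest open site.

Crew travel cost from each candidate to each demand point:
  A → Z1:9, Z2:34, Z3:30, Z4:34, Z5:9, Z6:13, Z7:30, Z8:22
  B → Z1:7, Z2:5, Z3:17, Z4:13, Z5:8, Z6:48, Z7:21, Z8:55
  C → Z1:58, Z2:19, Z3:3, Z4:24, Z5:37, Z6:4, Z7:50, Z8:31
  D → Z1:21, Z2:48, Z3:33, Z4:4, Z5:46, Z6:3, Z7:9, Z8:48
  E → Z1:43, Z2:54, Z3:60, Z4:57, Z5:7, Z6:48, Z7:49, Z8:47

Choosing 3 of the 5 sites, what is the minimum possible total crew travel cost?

70

Open {B, C, D}.
  Z1→B 7, Z2→B 5, Z3→C 3, Z4→D 4, Z5→B 8, Z6→D 3, Z7→D 9, Z8→C 31  ⇒ total 70.
Compare {A, B, D}: total 75.
Compare {A, C, D}: total 78.
No size-3 selection does better; minimum is 70.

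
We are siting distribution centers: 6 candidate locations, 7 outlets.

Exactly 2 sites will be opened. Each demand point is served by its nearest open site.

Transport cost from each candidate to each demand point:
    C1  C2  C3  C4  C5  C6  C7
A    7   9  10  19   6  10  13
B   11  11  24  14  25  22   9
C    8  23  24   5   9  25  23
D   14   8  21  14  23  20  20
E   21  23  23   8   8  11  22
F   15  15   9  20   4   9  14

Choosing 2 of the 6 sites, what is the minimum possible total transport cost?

60

Open {A, C}.
  C1→A 7, C2→A 9, C3→A 10, C4→C 5, C5→A 6, C6→A 10, C7→A 13  ⇒ total 60.
Compare {A, E}: total 63.
Compare {C, F}: total 64.
No size-2 selection does better; minimum is 60.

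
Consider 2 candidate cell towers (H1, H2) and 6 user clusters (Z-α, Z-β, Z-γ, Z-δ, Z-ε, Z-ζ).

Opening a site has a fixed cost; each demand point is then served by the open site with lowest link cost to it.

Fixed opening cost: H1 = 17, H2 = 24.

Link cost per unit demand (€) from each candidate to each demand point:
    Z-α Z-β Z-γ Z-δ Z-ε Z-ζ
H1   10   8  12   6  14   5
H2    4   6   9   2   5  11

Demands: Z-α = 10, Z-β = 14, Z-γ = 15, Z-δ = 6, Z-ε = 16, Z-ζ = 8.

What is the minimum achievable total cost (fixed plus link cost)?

432

Open {H1, H2}: assign each demand point to its cheapest open site.
  Z-α→H2 10×4=40, Z-β→H2 14×6=84, Z-γ→H2 15×9=135, Z-δ→H2 6×2=12, Z-ε→H2 16×5=80, Z-ζ→H1 8×5=40
  link cost 391, fixed 41 → total 432.
Compare {H2}: link cost 439 + fixed 24 = 463.
Compare {H1}: link cost 692 + fixed 17 = 709.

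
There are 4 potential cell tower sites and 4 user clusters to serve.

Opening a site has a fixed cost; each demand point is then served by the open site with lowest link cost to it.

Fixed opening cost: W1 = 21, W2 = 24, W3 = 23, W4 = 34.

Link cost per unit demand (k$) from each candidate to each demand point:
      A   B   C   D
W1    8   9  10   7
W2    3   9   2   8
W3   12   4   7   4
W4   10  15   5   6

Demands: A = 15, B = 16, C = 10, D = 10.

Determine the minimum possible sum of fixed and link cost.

Open {W2, W3}: assign each demand point to its cheapest open site.
  A→W2 15×3=45, B→W3 16×4=64, C→W2 10×2=20, D→W3 10×4=40
  link cost 169, fixed 47 → total 216.
Compare {W1, W2, W3}: link cost 169 + fixed 68 = 237.
Compare {W2, W3, W4}: link cost 169 + fixed 81 = 250.
Compare {W1, W2, W3, W4}: link cost 169 + fixed 102 = 271.
All other subsets cost ≥ 237. Minimum total cost: 216.

216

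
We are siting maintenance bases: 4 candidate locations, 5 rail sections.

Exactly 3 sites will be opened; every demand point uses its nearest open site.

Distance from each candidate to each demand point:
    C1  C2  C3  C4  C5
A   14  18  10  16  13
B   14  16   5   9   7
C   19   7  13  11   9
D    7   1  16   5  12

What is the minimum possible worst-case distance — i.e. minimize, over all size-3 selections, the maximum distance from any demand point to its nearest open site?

Open {A, B, D}.
  Farthest demand point is C1 at distance 7 (to D); all others are ≤ 7.
With {B, C, D} the worst case is 7.
With {A, C, D} the worst case is 10.
No size-3 selection achieves below 7.

7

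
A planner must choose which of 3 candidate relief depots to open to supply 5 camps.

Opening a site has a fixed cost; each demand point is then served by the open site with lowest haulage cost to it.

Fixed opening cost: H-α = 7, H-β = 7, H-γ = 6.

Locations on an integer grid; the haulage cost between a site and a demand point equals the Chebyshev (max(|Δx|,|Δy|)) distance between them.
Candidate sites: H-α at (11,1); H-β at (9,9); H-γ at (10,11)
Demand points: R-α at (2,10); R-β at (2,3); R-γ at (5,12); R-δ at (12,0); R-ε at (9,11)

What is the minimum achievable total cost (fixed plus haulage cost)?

35

Open {H-α, H-β}: assign each demand point to its cheapest open site.
  R-α→H-β 7, R-β→H-β 7, R-γ→H-β 4, R-δ→H-α 1, R-ε→H-β 2
  haulage cost 21, fixed 14 → total 35.
Compare {H-β}: haulage cost 29 + fixed 7 = 36.
Compare {H-α, H-γ}: haulage cost 23 + fixed 13 = 36.
Compare {H-γ}: haulage cost 33 + fixed 6 = 39.
All other subsets cost ≥ 36. Minimum total cost: 35.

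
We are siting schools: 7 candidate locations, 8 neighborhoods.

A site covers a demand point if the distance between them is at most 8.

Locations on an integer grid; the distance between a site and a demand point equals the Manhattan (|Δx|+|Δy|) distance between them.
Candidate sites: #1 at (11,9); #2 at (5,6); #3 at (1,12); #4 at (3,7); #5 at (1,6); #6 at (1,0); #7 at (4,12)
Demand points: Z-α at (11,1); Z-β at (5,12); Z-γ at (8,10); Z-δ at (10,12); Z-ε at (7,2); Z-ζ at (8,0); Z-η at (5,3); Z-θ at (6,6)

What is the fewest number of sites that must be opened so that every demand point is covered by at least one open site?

Coverage sets (demand points within 8 of each site):
  #1: {Z-α, Z-γ, Z-δ, Z-θ}
  #2: {Z-β, Z-γ, Z-ε, Z-η, Z-θ}
  #3: {Z-β}
  #4: {Z-β, Z-γ, Z-η, Z-θ}
  #5: {Z-η, Z-θ}
  #6: {Z-ε, Z-ζ, Z-η}
  #7: {Z-β, Z-γ, Z-δ, Z-θ}
No 2 sites suffice: every size-2 union leaves at least one demand point uncovered.
But {#1, #2, #6} covers everything, so the minimum is 3.

3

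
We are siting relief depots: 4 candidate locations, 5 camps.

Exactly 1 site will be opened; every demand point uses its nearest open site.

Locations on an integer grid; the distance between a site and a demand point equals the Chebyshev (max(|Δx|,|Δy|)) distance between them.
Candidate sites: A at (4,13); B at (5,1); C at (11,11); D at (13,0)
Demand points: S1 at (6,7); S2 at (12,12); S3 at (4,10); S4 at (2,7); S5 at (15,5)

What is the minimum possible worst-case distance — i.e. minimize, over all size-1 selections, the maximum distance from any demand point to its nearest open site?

Open {C}.
  Farthest demand point is S4 at distance 9 (to C); all others are ≤ 9.
With {A} the worst case is 11.
With {B} the worst case is 11.
No size-1 selection achieves below 9.

9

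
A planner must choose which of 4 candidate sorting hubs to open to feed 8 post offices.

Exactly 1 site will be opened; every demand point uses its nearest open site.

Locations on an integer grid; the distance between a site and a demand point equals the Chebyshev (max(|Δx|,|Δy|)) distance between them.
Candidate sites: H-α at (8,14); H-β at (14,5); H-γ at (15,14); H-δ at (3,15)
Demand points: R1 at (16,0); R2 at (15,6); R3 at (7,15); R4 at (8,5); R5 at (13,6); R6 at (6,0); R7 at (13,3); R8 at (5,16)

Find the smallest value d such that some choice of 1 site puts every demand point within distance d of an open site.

Open {H-β}.
  Farthest demand point is R8 at distance 11 (to H-β); all others are ≤ 11.
With {H-α} the worst case is 14.
With {H-γ} the worst case is 14.
No size-1 selection achieves below 11.

11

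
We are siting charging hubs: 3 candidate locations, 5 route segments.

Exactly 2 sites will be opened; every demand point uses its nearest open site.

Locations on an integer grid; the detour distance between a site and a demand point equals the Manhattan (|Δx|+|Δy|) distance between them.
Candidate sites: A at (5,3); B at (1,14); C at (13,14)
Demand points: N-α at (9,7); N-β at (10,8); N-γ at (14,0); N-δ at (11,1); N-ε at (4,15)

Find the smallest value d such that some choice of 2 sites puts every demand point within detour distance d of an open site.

Open {A, B}.
  Farthest demand point is N-γ at detour distance 12 (to A); all others are ≤ 12.
With {A, C} the worst case is 12.
With {B, C} the worst case is 15.
No size-2 selection achieves below 12.

12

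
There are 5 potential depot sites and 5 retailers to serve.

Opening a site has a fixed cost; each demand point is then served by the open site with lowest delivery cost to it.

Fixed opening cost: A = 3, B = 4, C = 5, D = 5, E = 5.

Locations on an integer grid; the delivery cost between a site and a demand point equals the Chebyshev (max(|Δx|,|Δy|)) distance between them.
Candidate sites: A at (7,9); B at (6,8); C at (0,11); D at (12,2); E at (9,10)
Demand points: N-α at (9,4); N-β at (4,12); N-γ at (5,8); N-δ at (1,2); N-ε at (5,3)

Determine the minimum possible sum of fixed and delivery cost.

Open {B}: assign each demand point to its cheapest open site.
  N-α→B 4, N-β→B 4, N-γ→B 1, N-δ→B 6, N-ε→B 5
  delivery cost 20, fixed 4 → total 24.
Compare {A}: delivery cost 23 + fixed 3 = 26.
Compare {A, B}: delivery cost 19 + fixed 7 = 26.
Compare {B, D}: delivery cost 19 + fixed 9 = 28.
All other subsets cost ≥ 26. Minimum total cost: 24.

24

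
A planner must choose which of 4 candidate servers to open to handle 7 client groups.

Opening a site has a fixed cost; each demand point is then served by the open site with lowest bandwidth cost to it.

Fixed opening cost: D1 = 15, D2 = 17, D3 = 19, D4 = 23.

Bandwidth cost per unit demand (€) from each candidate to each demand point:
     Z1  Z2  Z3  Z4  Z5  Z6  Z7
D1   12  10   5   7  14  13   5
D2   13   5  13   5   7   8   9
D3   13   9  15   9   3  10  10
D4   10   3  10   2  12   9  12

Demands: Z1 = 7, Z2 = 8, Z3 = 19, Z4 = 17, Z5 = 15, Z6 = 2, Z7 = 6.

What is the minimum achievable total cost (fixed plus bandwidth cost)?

Open {D1, D3, D4}: assign each demand point to its cheapest open site.
  Z1→D4 7×10=70, Z2→D4 8×3=24, Z3→D1 19×5=95, Z4→D4 17×2=34, Z5→D3 15×3=45, Z6→D4 2×9=18, Z7→D1 6×5=30
  bandwidth cost 316, fixed 57 → total 373.
Compare {D1, D2, D3, D4}: bandwidth cost 314 + fixed 74 = 388.
Compare {D1, D2, D4}: bandwidth cost 374 + fixed 55 = 429.
Compare {D1, D2, D3}: bandwidth cost 395 + fixed 51 = 446.
All other subsets cost ≥ 388. Minimum total cost: 373.

373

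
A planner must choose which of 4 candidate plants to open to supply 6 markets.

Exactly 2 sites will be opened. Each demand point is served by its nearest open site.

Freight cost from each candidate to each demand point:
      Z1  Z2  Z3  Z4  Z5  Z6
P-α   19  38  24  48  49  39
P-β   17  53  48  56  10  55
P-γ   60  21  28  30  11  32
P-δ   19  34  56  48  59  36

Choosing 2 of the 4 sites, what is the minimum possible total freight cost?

137

Open {P-α, P-γ}.
  Z1→P-α 19, Z2→P-γ 21, Z3→P-α 24, Z4→P-γ 30, Z5→P-γ 11, Z6→P-γ 32  ⇒ total 137.
Compare {P-β, P-γ}: total 138.
Compare {P-γ, P-δ}: total 141.
No size-2 selection does better; minimum is 137.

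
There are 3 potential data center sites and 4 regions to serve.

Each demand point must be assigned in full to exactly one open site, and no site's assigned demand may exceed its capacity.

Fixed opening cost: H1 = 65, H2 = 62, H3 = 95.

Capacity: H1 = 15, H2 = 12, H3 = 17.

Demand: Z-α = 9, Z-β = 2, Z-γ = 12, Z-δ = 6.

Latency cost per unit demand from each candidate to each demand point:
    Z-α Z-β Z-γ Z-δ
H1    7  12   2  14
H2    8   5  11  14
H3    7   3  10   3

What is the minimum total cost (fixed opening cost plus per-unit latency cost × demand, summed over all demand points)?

Open {H1, H3}; cheapest assignment that respects the capacities:
  H1 (cap 15, load 12): Z-γ — cost 12×2 = 24
  H3 (cap 17, load 17): Z-α, Z-β, Z-δ — cost 9×7 + 2×3 + 6×3 = 87
  Shipping 111, fixed 160 → total 271.
  Any other capacity-feasible assignment to {H1, H3} ships for at least 111.
Compare {H1, H2, H3}: its best feasible assignment gives total 333.
Compare {H2, H3}: its best feasible assignment gives total 376.
Every other set of open sites that can feasibly serve all demand totals ≥ 333 even under its best assignment. Minimum: 271.

271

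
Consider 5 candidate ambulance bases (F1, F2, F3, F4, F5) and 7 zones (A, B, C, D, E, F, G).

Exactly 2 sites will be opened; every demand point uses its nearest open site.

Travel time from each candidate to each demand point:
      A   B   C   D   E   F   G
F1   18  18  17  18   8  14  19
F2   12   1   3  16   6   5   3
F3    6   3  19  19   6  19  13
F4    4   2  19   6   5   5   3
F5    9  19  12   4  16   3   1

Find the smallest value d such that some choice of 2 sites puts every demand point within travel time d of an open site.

Open {F2, F4}.
  Farthest demand point is D at travel time 6 (to F4); all others are ≤ 6.
With {F2, F5} the worst case is 9.
With {F3, F5} the worst case is 12.
No size-2 selection achieves below 6.

6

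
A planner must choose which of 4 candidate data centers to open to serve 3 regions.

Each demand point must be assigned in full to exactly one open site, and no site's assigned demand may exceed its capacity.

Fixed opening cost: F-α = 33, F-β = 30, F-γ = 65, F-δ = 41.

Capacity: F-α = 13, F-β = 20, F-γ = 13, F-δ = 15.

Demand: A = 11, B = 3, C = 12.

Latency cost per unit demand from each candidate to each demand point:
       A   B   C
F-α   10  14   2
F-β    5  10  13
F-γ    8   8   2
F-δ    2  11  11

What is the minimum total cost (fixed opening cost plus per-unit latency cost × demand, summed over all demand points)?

153

Open {F-α, F-δ}; cheapest assignment that respects the capacities:
  F-α (cap 13, load 12): C — cost 12×2 = 24
  F-δ (cap 15, load 14): A, B — cost 11×2 + 3×11 = 55
  Shipping 79, fixed 74 → total 153.
  Any other capacity-feasible assignment to {F-α, F-δ} ships for at least 79.
Compare {F-α, F-β}: its best feasible assignment gives total 172.
Compare {F-α, F-β, F-δ}: its best feasible assignment gives total 180.
Every other set of open sites that can feasibly serve all demand totals ≥ 172 even under its best assignment. Minimum: 153.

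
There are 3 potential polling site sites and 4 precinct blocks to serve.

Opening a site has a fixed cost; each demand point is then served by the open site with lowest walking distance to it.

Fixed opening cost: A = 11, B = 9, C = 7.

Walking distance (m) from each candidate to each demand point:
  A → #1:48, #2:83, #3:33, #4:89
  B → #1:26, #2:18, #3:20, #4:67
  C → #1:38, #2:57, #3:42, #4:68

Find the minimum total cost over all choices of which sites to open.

Open {B}: assign each demand point to its cheapest open site.
  #1→B 26, #2→B 18, #3→B 20, #4→B 67
  walking distance 131, fixed 9 → total 140.
Compare {B, C}: walking distance 131 + fixed 16 = 147.
Compare {A, B}: walking distance 131 + fixed 20 = 151.
Compare {A, B, C}: walking distance 131 + fixed 27 = 158.
All other subsets cost ≥ 147. Minimum total cost: 140.

140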